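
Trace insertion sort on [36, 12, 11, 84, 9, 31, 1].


Initial: [36, 12, 11, 84, 9, 31, 1]
Insert 12: [12, 36, 11, 84, 9, 31, 1]
Insert 11: [11, 12, 36, 84, 9, 31, 1]
Insert 84: [11, 12, 36, 84, 9, 31, 1]
Insert 9: [9, 11, 12, 36, 84, 31, 1]
Insert 31: [9, 11, 12, 31, 36, 84, 1]
Insert 1: [1, 9, 11, 12, 31, 36, 84]

Sorted: [1, 9, 11, 12, 31, 36, 84]


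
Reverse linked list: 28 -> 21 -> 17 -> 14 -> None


Step 1: curr=28, set curr.next=prev(None) | reversed so far: 28
Step 2: curr=21, set curr.next=prev(28) | reversed so far: 21 -> 28
Step 3: curr=17, set curr.next=prev(21) | reversed so far: 17 -> 21 -> 28
Step 4: curr=14, set curr.next=prev(17) | reversed so far: 14 -> 17 -> 21 -> 28

14 -> 17 -> 21 -> 28 -> None


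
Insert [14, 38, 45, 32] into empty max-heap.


Insert 14: [14]
Insert 38: [38, 14]
Insert 45: [45, 14, 38]
Insert 32: [45, 32, 38, 14]

Final heap: [45, 32, 38, 14]


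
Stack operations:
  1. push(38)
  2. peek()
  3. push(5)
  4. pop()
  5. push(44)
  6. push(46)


push(38) -> [38]
peek()->38
push(5) -> [38, 5]
pop()->5, [38]
push(44) -> [38, 44]
push(46) -> [38, 44, 46]

Final stack: [38, 44, 46]


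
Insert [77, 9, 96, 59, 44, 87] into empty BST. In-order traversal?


Insert 77: root
Insert 9: L from 77
Insert 96: R from 77
Insert 59: L from 77 -> R from 9
Insert 44: L from 77 -> R from 9 -> L from 59
Insert 87: R from 77 -> L from 96

In-order: [9, 44, 59, 77, 87, 96]


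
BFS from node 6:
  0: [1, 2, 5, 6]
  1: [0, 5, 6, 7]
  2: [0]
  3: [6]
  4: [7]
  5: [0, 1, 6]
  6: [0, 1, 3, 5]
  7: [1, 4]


Visit 6, enqueue [0, 1, 3, 5]
Visit 0, enqueue [2]
Visit 1, enqueue [7]
Visit 3, enqueue []
Visit 5, enqueue []
Visit 2, enqueue []
Visit 7, enqueue [4]
Visit 4, enqueue []

BFS order: [6, 0, 1, 3, 5, 2, 7, 4]


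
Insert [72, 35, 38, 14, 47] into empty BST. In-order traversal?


Insert 72: root
Insert 35: L from 72
Insert 38: L from 72 -> R from 35
Insert 14: L from 72 -> L from 35
Insert 47: L from 72 -> R from 35 -> R from 38

In-order: [14, 35, 38, 47, 72]


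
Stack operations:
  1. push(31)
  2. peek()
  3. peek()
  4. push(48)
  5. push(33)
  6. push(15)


push(31) -> [31]
peek()->31
peek()->31
push(48) -> [31, 48]
push(33) -> [31, 48, 33]
push(15) -> [31, 48, 33, 15]

Final stack: [31, 48, 33, 15]


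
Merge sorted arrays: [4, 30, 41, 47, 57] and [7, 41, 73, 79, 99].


Take 4 from A
Take 7 from B
Take 30 from A
Take 41 from A
Take 41 from B
Take 47 from A
Take 57 from A

Merged: [4, 7, 30, 41, 41, 47, 57, 73, 79, 99]


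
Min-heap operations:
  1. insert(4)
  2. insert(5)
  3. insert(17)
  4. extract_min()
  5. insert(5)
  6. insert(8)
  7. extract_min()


insert(4) -> [4]
insert(5) -> [4, 5]
insert(17) -> [4, 5, 17]
extract_min()->4, [5, 17]
insert(5) -> [5, 17, 5]
insert(8) -> [5, 8, 5, 17]
extract_min()->5, [5, 8, 17]

Final heap: [5, 8, 17]


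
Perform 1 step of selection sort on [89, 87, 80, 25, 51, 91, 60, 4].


Initial: [89, 87, 80, 25, 51, 91, 60, 4]
Step 1: min=4 at 7
  Swap: [4, 87, 80, 25, 51, 91, 60, 89]

After 1 step: [4, 87, 80, 25, 51, 91, 60, 89]


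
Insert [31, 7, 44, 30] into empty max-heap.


Insert 31: [31]
Insert 7: [31, 7]
Insert 44: [44, 7, 31]
Insert 30: [44, 30, 31, 7]

Final heap: [44, 30, 31, 7]


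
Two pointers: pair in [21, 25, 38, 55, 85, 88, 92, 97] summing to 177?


lo=0(21)+hi=7(97)=118
lo=1(25)+hi=7(97)=122
lo=2(38)+hi=7(97)=135
lo=3(55)+hi=7(97)=152
lo=4(85)+hi=7(97)=182
lo=4(85)+hi=6(92)=177

Yes: 85+92=177


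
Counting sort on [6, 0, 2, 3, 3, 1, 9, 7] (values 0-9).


Input: [6, 0, 2, 3, 3, 1, 9, 7]
Counts: [1, 1, 1, 2, 0, 0, 1, 1, 0, 1]

Sorted: [0, 1, 2, 3, 3, 6, 7, 9]


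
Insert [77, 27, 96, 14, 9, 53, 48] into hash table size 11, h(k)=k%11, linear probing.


Insert 77: h=0 -> slot 0
Insert 27: h=5 -> slot 5
Insert 96: h=8 -> slot 8
Insert 14: h=3 -> slot 3
Insert 9: h=9 -> slot 9
Insert 53: h=9, 1 probes -> slot 10
Insert 48: h=4 -> slot 4

Table: [77, None, None, 14, 48, 27, None, None, 96, 9, 53]


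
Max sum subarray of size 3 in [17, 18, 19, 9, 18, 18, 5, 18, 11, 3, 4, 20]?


[0:3]: 54
[1:4]: 46
[2:5]: 46
[3:6]: 45
[4:7]: 41
[5:8]: 41
[6:9]: 34
[7:10]: 32
[8:11]: 18
[9:12]: 27

Max: 54 at [0:3]


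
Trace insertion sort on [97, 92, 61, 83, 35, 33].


Initial: [97, 92, 61, 83, 35, 33]
Insert 92: [92, 97, 61, 83, 35, 33]
Insert 61: [61, 92, 97, 83, 35, 33]
Insert 83: [61, 83, 92, 97, 35, 33]
Insert 35: [35, 61, 83, 92, 97, 33]
Insert 33: [33, 35, 61, 83, 92, 97]

Sorted: [33, 35, 61, 83, 92, 97]


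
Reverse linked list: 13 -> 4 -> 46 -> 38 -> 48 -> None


Step 1: curr=13, set curr.next=prev(None) | reversed so far: 13
Step 2: curr=4, set curr.next=prev(13) | reversed so far: 4 -> 13
Step 3: curr=46, set curr.next=prev(4) | reversed so far: 46 -> 4 -> 13
Step 4: curr=38, set curr.next=prev(46) | reversed so far: 38 -> 46 -> 4 -> 13
Step 5: curr=48, set curr.next=prev(38) | reversed so far: 48 -> 38 -> 46 -> 4 -> 13

48 -> 38 -> 46 -> 4 -> 13 -> None


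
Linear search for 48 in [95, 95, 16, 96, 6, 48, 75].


i=0: 95!=48
i=1: 95!=48
i=2: 16!=48
i=3: 96!=48
i=4: 6!=48
i=5: 48==48 found!

Found at 5, 6 comps


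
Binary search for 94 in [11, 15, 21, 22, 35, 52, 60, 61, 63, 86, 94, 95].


Step 1: lo=0, hi=11, mid=5, val=52
Step 2: lo=6, hi=11, mid=8, val=63
Step 3: lo=9, hi=11, mid=10, val=94

Found at index 10


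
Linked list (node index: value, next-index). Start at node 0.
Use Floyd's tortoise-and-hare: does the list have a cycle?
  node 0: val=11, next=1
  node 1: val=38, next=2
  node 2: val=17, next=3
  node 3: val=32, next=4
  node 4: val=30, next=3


Floyd's tortoise (slow, +1) and hare (fast, +2):
  init: slow=0, fast=0
  step 1: slow=1, fast=2
  step 2: slow=2, fast=4
  step 3: slow=3, fast=4
  step 4: slow=4, fast=4
  slow == fast at node 4: cycle detected

Cycle: yes


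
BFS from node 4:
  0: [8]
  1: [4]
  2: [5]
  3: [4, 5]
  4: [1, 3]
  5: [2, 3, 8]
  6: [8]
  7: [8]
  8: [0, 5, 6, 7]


Visit 4, enqueue [1, 3]
Visit 1, enqueue []
Visit 3, enqueue [5]
Visit 5, enqueue [2, 8]
Visit 2, enqueue []
Visit 8, enqueue [0, 6, 7]
Visit 0, enqueue []
Visit 6, enqueue []
Visit 7, enqueue []

BFS order: [4, 1, 3, 5, 2, 8, 0, 6, 7]


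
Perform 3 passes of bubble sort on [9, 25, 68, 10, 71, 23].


Initial: [9, 25, 68, 10, 71, 23]
Pass 1: [9, 25, 10, 68, 23, 71] (2 swaps)
Pass 2: [9, 10, 25, 23, 68, 71] (2 swaps)
Pass 3: [9, 10, 23, 25, 68, 71] (1 swaps)

After 3 passes: [9, 10, 23, 25, 68, 71]


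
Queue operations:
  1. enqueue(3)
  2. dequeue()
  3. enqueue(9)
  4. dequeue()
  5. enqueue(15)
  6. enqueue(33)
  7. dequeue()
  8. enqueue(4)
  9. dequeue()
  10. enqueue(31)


enqueue(3) -> [3]
dequeue()->3, []
enqueue(9) -> [9]
dequeue()->9, []
enqueue(15) -> [15]
enqueue(33) -> [15, 33]
dequeue()->15, [33]
enqueue(4) -> [33, 4]
dequeue()->33, [4]
enqueue(31) -> [4, 31]

Final queue: [4, 31]


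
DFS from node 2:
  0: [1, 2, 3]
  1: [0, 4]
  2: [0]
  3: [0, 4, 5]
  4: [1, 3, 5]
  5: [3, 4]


Visit 2, push [0]
Visit 0, push [3, 1]
Visit 1, push [4]
Visit 4, push [5, 3]
Visit 3, push [5]
Visit 5, push []

DFS order: [2, 0, 1, 4, 3, 5]


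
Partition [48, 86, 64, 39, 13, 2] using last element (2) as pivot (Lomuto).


Pivot: 2
Place pivot at 0: [2, 86, 64, 39, 13, 48]

Partitioned: [2, 86, 64, 39, 13, 48]


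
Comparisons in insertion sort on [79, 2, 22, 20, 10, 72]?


Algorithm: insertion sort
Input: [79, 2, 22, 20, 10, 72]
Sorted: [2, 10, 20, 22, 72, 79]

12


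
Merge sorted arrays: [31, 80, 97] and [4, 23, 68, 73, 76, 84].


Take 4 from B
Take 23 from B
Take 31 from A
Take 68 from B
Take 73 from B
Take 76 from B
Take 80 from A
Take 84 from B

Merged: [4, 23, 31, 68, 73, 76, 80, 84, 97]


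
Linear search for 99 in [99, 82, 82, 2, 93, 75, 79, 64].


i=0: 99==99 found!

Found at 0, 1 comps


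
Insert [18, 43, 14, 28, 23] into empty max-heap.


Insert 18: [18]
Insert 43: [43, 18]
Insert 14: [43, 18, 14]
Insert 28: [43, 28, 14, 18]
Insert 23: [43, 28, 14, 18, 23]

Final heap: [43, 28, 14, 18, 23]


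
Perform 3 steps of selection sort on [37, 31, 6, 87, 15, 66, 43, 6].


Initial: [37, 31, 6, 87, 15, 66, 43, 6]
Step 1: min=6 at 2
  Swap: [6, 31, 37, 87, 15, 66, 43, 6]
Step 2: min=6 at 7
  Swap: [6, 6, 37, 87, 15, 66, 43, 31]
Step 3: min=15 at 4
  Swap: [6, 6, 15, 87, 37, 66, 43, 31]

After 3 steps: [6, 6, 15, 87, 37, 66, 43, 31]


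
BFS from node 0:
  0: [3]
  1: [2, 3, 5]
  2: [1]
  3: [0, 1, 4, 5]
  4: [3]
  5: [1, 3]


Visit 0, enqueue [3]
Visit 3, enqueue [1, 4, 5]
Visit 1, enqueue [2]
Visit 4, enqueue []
Visit 5, enqueue []
Visit 2, enqueue []

BFS order: [0, 3, 1, 4, 5, 2]


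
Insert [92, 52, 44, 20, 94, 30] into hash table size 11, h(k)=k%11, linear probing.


Insert 92: h=4 -> slot 4
Insert 52: h=8 -> slot 8
Insert 44: h=0 -> slot 0
Insert 20: h=9 -> slot 9
Insert 94: h=6 -> slot 6
Insert 30: h=8, 2 probes -> slot 10

Table: [44, None, None, None, 92, None, 94, None, 52, 20, 30]


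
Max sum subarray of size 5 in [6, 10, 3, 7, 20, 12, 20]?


[0:5]: 46
[1:6]: 52
[2:7]: 62

Max: 62 at [2:7]


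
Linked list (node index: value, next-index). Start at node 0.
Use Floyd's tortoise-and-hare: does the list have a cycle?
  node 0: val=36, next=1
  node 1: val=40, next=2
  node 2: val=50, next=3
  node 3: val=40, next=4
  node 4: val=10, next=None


Floyd's tortoise (slow, +1) and hare (fast, +2):
  init: slow=0, fast=0
  step 1: slow=1, fast=2
  step 2: slow=2, fast=4
  step 3: fast -> None, no cycle

Cycle: no


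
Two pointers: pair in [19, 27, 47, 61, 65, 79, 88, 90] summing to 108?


lo=0(19)+hi=7(90)=109
lo=0(19)+hi=6(88)=107
lo=1(27)+hi=6(88)=115
lo=1(27)+hi=5(79)=106
lo=2(47)+hi=5(79)=126
lo=2(47)+hi=4(65)=112
lo=2(47)+hi=3(61)=108

Yes: 47+61=108


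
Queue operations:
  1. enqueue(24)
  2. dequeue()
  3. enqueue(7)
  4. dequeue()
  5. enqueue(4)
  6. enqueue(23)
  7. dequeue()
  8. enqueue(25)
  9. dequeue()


enqueue(24) -> [24]
dequeue()->24, []
enqueue(7) -> [7]
dequeue()->7, []
enqueue(4) -> [4]
enqueue(23) -> [4, 23]
dequeue()->4, [23]
enqueue(25) -> [23, 25]
dequeue()->23, [25]

Final queue: [25]


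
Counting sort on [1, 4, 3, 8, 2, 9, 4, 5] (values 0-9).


Input: [1, 4, 3, 8, 2, 9, 4, 5]
Counts: [0, 1, 1, 1, 2, 1, 0, 0, 1, 1]

Sorted: [1, 2, 3, 4, 4, 5, 8, 9]


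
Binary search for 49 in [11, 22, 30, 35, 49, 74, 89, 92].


Step 1: lo=0, hi=7, mid=3, val=35
Step 2: lo=4, hi=7, mid=5, val=74
Step 3: lo=4, hi=4, mid=4, val=49

Found at index 4


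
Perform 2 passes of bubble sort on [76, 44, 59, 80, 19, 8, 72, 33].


Initial: [76, 44, 59, 80, 19, 8, 72, 33]
Pass 1: [44, 59, 76, 19, 8, 72, 33, 80] (6 swaps)
Pass 2: [44, 59, 19, 8, 72, 33, 76, 80] (4 swaps)

After 2 passes: [44, 59, 19, 8, 72, 33, 76, 80]


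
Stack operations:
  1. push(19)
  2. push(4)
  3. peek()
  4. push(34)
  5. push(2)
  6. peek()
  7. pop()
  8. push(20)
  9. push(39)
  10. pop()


push(19) -> [19]
push(4) -> [19, 4]
peek()->4
push(34) -> [19, 4, 34]
push(2) -> [19, 4, 34, 2]
peek()->2
pop()->2, [19, 4, 34]
push(20) -> [19, 4, 34, 20]
push(39) -> [19, 4, 34, 20, 39]
pop()->39, [19, 4, 34, 20]

Final stack: [19, 4, 34, 20]


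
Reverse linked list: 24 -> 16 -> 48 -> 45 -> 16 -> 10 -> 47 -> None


Step 1: curr=24, set curr.next=prev(None) | reversed so far: 24
Step 2: curr=16, set curr.next=prev(24) | reversed so far: 16 -> 24
Step 3: curr=48, set curr.next=prev(16) | reversed so far: 48 -> 16 -> 24
Step 4: curr=45, set curr.next=prev(48) | reversed so far: 45 -> 48 -> 16 -> 24
Step 5: curr=16, set curr.next=prev(45) | reversed so far: 16 -> 45 -> 48 -> 16 -> 24
Step 6: curr=10, set curr.next=prev(16) | reversed so far: 10 -> 16 -> 45 -> 48 -> 16 -> 24
Step 7: curr=47, set curr.next=prev(10) | reversed so far: 47 -> 10 -> 16 -> 45 -> 48 -> 16 -> 24

47 -> 10 -> 16 -> 45 -> 48 -> 16 -> 24 -> None


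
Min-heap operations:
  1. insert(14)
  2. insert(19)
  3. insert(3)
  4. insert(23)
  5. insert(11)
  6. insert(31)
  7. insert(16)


insert(14) -> [14]
insert(19) -> [14, 19]
insert(3) -> [3, 19, 14]
insert(23) -> [3, 19, 14, 23]
insert(11) -> [3, 11, 14, 23, 19]
insert(31) -> [3, 11, 14, 23, 19, 31]
insert(16) -> [3, 11, 14, 23, 19, 31, 16]

Final heap: [3, 11, 14, 23, 19, 31, 16]


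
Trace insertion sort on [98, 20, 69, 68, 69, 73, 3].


Initial: [98, 20, 69, 68, 69, 73, 3]
Insert 20: [20, 98, 69, 68, 69, 73, 3]
Insert 69: [20, 69, 98, 68, 69, 73, 3]
Insert 68: [20, 68, 69, 98, 69, 73, 3]
Insert 69: [20, 68, 69, 69, 98, 73, 3]
Insert 73: [20, 68, 69, 69, 73, 98, 3]
Insert 3: [3, 20, 68, 69, 69, 73, 98]

Sorted: [3, 20, 68, 69, 69, 73, 98]


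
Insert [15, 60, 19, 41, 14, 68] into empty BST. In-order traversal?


Insert 15: root
Insert 60: R from 15
Insert 19: R from 15 -> L from 60
Insert 41: R from 15 -> L from 60 -> R from 19
Insert 14: L from 15
Insert 68: R from 15 -> R from 60

In-order: [14, 15, 19, 41, 60, 68]


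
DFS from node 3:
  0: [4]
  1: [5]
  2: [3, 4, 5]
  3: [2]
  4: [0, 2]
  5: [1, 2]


Visit 3, push [2]
Visit 2, push [5, 4]
Visit 4, push [0]
Visit 0, push []
Visit 5, push [1]
Visit 1, push []

DFS order: [3, 2, 4, 0, 5, 1]


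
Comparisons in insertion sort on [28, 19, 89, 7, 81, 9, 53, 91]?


Algorithm: insertion sort
Input: [28, 19, 89, 7, 81, 9, 53, 91]
Sorted: [7, 9, 19, 28, 53, 81, 89, 91]

16


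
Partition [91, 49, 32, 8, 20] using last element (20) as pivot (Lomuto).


Pivot: 20
  8 <= 20: swap -> [8, 49, 32, 91, 20]
Place pivot at 1: [8, 20, 32, 91, 49]

Partitioned: [8, 20, 32, 91, 49]


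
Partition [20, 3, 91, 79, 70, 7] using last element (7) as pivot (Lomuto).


Pivot: 7
  3 <= 7: swap -> [3, 20, 91, 79, 70, 7]
Place pivot at 1: [3, 7, 91, 79, 70, 20]

Partitioned: [3, 7, 91, 79, 70, 20]


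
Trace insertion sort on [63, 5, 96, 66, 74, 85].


Initial: [63, 5, 96, 66, 74, 85]
Insert 5: [5, 63, 96, 66, 74, 85]
Insert 96: [5, 63, 96, 66, 74, 85]
Insert 66: [5, 63, 66, 96, 74, 85]
Insert 74: [5, 63, 66, 74, 96, 85]
Insert 85: [5, 63, 66, 74, 85, 96]

Sorted: [5, 63, 66, 74, 85, 96]


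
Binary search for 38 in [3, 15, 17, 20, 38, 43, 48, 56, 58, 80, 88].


Step 1: lo=0, hi=10, mid=5, val=43
Step 2: lo=0, hi=4, mid=2, val=17
Step 3: lo=3, hi=4, mid=3, val=20
Step 4: lo=4, hi=4, mid=4, val=38

Found at index 4


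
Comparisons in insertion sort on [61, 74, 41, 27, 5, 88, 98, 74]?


Algorithm: insertion sort
Input: [61, 74, 41, 27, 5, 88, 98, 74]
Sorted: [5, 27, 41, 61, 74, 74, 88, 98]

15


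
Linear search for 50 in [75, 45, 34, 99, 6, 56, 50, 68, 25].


i=0: 75!=50
i=1: 45!=50
i=2: 34!=50
i=3: 99!=50
i=4: 6!=50
i=5: 56!=50
i=6: 50==50 found!

Found at 6, 7 comps


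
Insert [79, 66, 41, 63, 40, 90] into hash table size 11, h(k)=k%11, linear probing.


Insert 79: h=2 -> slot 2
Insert 66: h=0 -> slot 0
Insert 41: h=8 -> slot 8
Insert 63: h=8, 1 probes -> slot 9
Insert 40: h=7 -> slot 7
Insert 90: h=2, 1 probes -> slot 3

Table: [66, None, 79, 90, None, None, None, 40, 41, 63, None]


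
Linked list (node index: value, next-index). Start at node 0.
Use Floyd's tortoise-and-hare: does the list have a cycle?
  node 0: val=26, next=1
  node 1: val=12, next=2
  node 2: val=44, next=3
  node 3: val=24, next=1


Floyd's tortoise (slow, +1) and hare (fast, +2):
  init: slow=0, fast=0
  step 1: slow=1, fast=2
  step 2: slow=2, fast=1
  step 3: slow=3, fast=3
  slow == fast at node 3: cycle detected

Cycle: yes


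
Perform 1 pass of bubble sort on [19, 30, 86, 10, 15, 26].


Initial: [19, 30, 86, 10, 15, 26]
Pass 1: [19, 30, 10, 15, 26, 86] (3 swaps)

After 1 pass: [19, 30, 10, 15, 26, 86]


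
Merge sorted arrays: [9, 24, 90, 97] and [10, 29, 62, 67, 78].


Take 9 from A
Take 10 from B
Take 24 from A
Take 29 from B
Take 62 from B
Take 67 from B
Take 78 from B

Merged: [9, 10, 24, 29, 62, 67, 78, 90, 97]


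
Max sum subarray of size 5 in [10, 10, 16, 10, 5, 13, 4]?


[0:5]: 51
[1:6]: 54
[2:7]: 48

Max: 54 at [1:6]


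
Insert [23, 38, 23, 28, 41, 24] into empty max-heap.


Insert 23: [23]
Insert 38: [38, 23]
Insert 23: [38, 23, 23]
Insert 28: [38, 28, 23, 23]
Insert 41: [41, 38, 23, 23, 28]
Insert 24: [41, 38, 24, 23, 28, 23]

Final heap: [41, 38, 24, 23, 28, 23]


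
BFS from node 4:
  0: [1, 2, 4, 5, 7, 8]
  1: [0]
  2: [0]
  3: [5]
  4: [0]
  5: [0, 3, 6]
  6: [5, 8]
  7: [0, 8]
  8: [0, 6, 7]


Visit 4, enqueue [0]
Visit 0, enqueue [1, 2, 5, 7, 8]
Visit 1, enqueue []
Visit 2, enqueue []
Visit 5, enqueue [3, 6]
Visit 7, enqueue []
Visit 8, enqueue []
Visit 3, enqueue []
Visit 6, enqueue []

BFS order: [4, 0, 1, 2, 5, 7, 8, 3, 6]


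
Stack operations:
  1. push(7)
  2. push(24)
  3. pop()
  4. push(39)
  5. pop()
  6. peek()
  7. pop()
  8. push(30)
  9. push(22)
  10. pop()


push(7) -> [7]
push(24) -> [7, 24]
pop()->24, [7]
push(39) -> [7, 39]
pop()->39, [7]
peek()->7
pop()->7, []
push(30) -> [30]
push(22) -> [30, 22]
pop()->22, [30]

Final stack: [30]


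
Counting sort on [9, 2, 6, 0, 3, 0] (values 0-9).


Input: [9, 2, 6, 0, 3, 0]
Counts: [2, 0, 1, 1, 0, 0, 1, 0, 0, 1]

Sorted: [0, 0, 2, 3, 6, 9]


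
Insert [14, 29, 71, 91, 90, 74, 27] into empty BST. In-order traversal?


Insert 14: root
Insert 29: R from 14
Insert 71: R from 14 -> R from 29
Insert 91: R from 14 -> R from 29 -> R from 71
Insert 90: R from 14 -> R from 29 -> R from 71 -> L from 91
Insert 74: R from 14 -> R from 29 -> R from 71 -> L from 91 -> L from 90
Insert 27: R from 14 -> L from 29

In-order: [14, 27, 29, 71, 74, 90, 91]


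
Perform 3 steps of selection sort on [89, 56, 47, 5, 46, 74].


Initial: [89, 56, 47, 5, 46, 74]
Step 1: min=5 at 3
  Swap: [5, 56, 47, 89, 46, 74]
Step 2: min=46 at 4
  Swap: [5, 46, 47, 89, 56, 74]
Step 3: min=47 at 2
  Swap: [5, 46, 47, 89, 56, 74]

After 3 steps: [5, 46, 47, 89, 56, 74]


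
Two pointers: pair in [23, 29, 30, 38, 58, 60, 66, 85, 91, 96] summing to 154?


lo=0(23)+hi=9(96)=119
lo=1(29)+hi=9(96)=125
lo=2(30)+hi=9(96)=126
lo=3(38)+hi=9(96)=134
lo=4(58)+hi=9(96)=154

Yes: 58+96=154


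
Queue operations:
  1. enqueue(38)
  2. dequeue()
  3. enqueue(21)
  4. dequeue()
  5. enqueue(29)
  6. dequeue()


enqueue(38) -> [38]
dequeue()->38, []
enqueue(21) -> [21]
dequeue()->21, []
enqueue(29) -> [29]
dequeue()->29, []

Final queue: []


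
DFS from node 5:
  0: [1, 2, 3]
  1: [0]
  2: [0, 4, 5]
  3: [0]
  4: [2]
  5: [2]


Visit 5, push [2]
Visit 2, push [4, 0]
Visit 0, push [3, 1]
Visit 1, push []
Visit 3, push []
Visit 4, push []

DFS order: [5, 2, 0, 1, 3, 4]


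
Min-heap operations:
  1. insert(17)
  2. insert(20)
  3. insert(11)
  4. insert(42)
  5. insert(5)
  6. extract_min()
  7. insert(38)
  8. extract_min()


insert(17) -> [17]
insert(20) -> [17, 20]
insert(11) -> [11, 20, 17]
insert(42) -> [11, 20, 17, 42]
insert(5) -> [5, 11, 17, 42, 20]
extract_min()->5, [11, 20, 17, 42]
insert(38) -> [11, 20, 17, 42, 38]
extract_min()->11, [17, 20, 38, 42]

Final heap: [17, 20, 38, 42]


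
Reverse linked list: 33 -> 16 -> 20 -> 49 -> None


Step 1: curr=33, set curr.next=prev(None) | reversed so far: 33
Step 2: curr=16, set curr.next=prev(33) | reversed so far: 16 -> 33
Step 3: curr=20, set curr.next=prev(16) | reversed so far: 20 -> 16 -> 33
Step 4: curr=49, set curr.next=prev(20) | reversed so far: 49 -> 20 -> 16 -> 33

49 -> 20 -> 16 -> 33 -> None


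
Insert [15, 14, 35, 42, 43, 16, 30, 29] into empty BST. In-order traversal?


Insert 15: root
Insert 14: L from 15
Insert 35: R from 15
Insert 42: R from 15 -> R from 35
Insert 43: R from 15 -> R from 35 -> R from 42
Insert 16: R from 15 -> L from 35
Insert 30: R from 15 -> L from 35 -> R from 16
Insert 29: R from 15 -> L from 35 -> R from 16 -> L from 30

In-order: [14, 15, 16, 29, 30, 35, 42, 43]


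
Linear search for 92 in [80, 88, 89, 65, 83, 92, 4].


i=0: 80!=92
i=1: 88!=92
i=2: 89!=92
i=3: 65!=92
i=4: 83!=92
i=5: 92==92 found!

Found at 5, 6 comps


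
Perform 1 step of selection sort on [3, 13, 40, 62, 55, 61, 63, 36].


Initial: [3, 13, 40, 62, 55, 61, 63, 36]
Step 1: min=3 at 0
  Swap: [3, 13, 40, 62, 55, 61, 63, 36]

After 1 step: [3, 13, 40, 62, 55, 61, 63, 36]


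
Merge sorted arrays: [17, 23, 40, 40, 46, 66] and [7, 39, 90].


Take 7 from B
Take 17 from A
Take 23 from A
Take 39 from B
Take 40 from A
Take 40 from A
Take 46 from A
Take 66 from A

Merged: [7, 17, 23, 39, 40, 40, 46, 66, 90]


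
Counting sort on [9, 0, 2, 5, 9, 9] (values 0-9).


Input: [9, 0, 2, 5, 9, 9]
Counts: [1, 0, 1, 0, 0, 1, 0, 0, 0, 3]

Sorted: [0, 2, 5, 9, 9, 9]


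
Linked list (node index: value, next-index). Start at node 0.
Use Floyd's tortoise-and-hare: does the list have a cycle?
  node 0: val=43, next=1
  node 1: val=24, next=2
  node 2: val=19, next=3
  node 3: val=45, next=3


Floyd's tortoise (slow, +1) and hare (fast, +2):
  init: slow=0, fast=0
  step 1: slow=1, fast=2
  step 2: slow=2, fast=3
  step 3: slow=3, fast=3
  slow == fast at node 3: cycle detected

Cycle: yes


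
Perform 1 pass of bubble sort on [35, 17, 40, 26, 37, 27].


Initial: [35, 17, 40, 26, 37, 27]
Pass 1: [17, 35, 26, 37, 27, 40] (4 swaps)

After 1 pass: [17, 35, 26, 37, 27, 40]


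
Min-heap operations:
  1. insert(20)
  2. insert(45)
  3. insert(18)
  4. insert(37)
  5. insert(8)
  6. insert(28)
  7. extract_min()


insert(20) -> [20]
insert(45) -> [20, 45]
insert(18) -> [18, 45, 20]
insert(37) -> [18, 37, 20, 45]
insert(8) -> [8, 18, 20, 45, 37]
insert(28) -> [8, 18, 20, 45, 37, 28]
extract_min()->8, [18, 28, 20, 45, 37]

Final heap: [18, 28, 20, 45, 37]


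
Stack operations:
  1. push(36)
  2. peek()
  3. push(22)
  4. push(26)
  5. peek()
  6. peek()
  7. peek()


push(36) -> [36]
peek()->36
push(22) -> [36, 22]
push(26) -> [36, 22, 26]
peek()->26
peek()->26
peek()->26

Final stack: [36, 22, 26]


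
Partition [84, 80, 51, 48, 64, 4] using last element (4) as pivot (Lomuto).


Pivot: 4
Place pivot at 0: [4, 80, 51, 48, 64, 84]

Partitioned: [4, 80, 51, 48, 64, 84]


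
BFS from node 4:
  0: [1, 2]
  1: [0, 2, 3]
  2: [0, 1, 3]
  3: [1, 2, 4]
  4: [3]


Visit 4, enqueue [3]
Visit 3, enqueue [1, 2]
Visit 1, enqueue [0]
Visit 2, enqueue []
Visit 0, enqueue []

BFS order: [4, 3, 1, 2, 0]


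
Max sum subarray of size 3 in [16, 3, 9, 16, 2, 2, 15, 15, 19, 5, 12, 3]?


[0:3]: 28
[1:4]: 28
[2:5]: 27
[3:6]: 20
[4:7]: 19
[5:8]: 32
[6:9]: 49
[7:10]: 39
[8:11]: 36
[9:12]: 20

Max: 49 at [6:9]


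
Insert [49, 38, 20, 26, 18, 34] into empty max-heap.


Insert 49: [49]
Insert 38: [49, 38]
Insert 20: [49, 38, 20]
Insert 26: [49, 38, 20, 26]
Insert 18: [49, 38, 20, 26, 18]
Insert 34: [49, 38, 34, 26, 18, 20]

Final heap: [49, 38, 34, 26, 18, 20]


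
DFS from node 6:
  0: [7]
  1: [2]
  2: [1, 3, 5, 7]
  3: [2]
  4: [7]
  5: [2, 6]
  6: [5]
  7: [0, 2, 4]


Visit 6, push [5]
Visit 5, push [2]
Visit 2, push [7, 3, 1]
Visit 1, push []
Visit 3, push []
Visit 7, push [4, 0]
Visit 0, push []
Visit 4, push []

DFS order: [6, 5, 2, 1, 3, 7, 0, 4]


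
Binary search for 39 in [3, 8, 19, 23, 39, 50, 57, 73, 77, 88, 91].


Step 1: lo=0, hi=10, mid=5, val=50
Step 2: lo=0, hi=4, mid=2, val=19
Step 3: lo=3, hi=4, mid=3, val=23
Step 4: lo=4, hi=4, mid=4, val=39

Found at index 4


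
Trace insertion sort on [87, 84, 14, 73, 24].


Initial: [87, 84, 14, 73, 24]
Insert 84: [84, 87, 14, 73, 24]
Insert 14: [14, 84, 87, 73, 24]
Insert 73: [14, 73, 84, 87, 24]
Insert 24: [14, 24, 73, 84, 87]

Sorted: [14, 24, 73, 84, 87]


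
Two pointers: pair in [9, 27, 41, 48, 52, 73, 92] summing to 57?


lo=0(9)+hi=6(92)=101
lo=0(9)+hi=5(73)=82
lo=0(9)+hi=4(52)=61
lo=0(9)+hi=3(48)=57

Yes: 9+48=57


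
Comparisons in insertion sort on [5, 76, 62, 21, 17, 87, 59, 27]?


Algorithm: insertion sort
Input: [5, 76, 62, 21, 17, 87, 59, 27]
Sorted: [5, 17, 21, 27, 59, 62, 76, 87]

20


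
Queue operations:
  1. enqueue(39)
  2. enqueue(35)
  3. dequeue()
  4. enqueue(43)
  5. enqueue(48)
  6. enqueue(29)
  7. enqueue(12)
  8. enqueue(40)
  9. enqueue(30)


enqueue(39) -> [39]
enqueue(35) -> [39, 35]
dequeue()->39, [35]
enqueue(43) -> [35, 43]
enqueue(48) -> [35, 43, 48]
enqueue(29) -> [35, 43, 48, 29]
enqueue(12) -> [35, 43, 48, 29, 12]
enqueue(40) -> [35, 43, 48, 29, 12, 40]
enqueue(30) -> [35, 43, 48, 29, 12, 40, 30]

Final queue: [35, 43, 48, 29, 12, 40, 30]


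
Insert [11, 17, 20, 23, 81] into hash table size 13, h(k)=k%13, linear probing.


Insert 11: h=11 -> slot 11
Insert 17: h=4 -> slot 4
Insert 20: h=7 -> slot 7
Insert 23: h=10 -> slot 10
Insert 81: h=3 -> slot 3

Table: [None, None, None, 81, 17, None, None, 20, None, None, 23, 11, None]


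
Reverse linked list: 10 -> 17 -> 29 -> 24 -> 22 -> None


Step 1: curr=10, set curr.next=prev(None) | reversed so far: 10
Step 2: curr=17, set curr.next=prev(10) | reversed so far: 17 -> 10
Step 3: curr=29, set curr.next=prev(17) | reversed so far: 29 -> 17 -> 10
Step 4: curr=24, set curr.next=prev(29) | reversed so far: 24 -> 29 -> 17 -> 10
Step 5: curr=22, set curr.next=prev(24) | reversed so far: 22 -> 24 -> 29 -> 17 -> 10

22 -> 24 -> 29 -> 17 -> 10 -> None


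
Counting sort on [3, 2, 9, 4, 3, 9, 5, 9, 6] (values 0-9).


Input: [3, 2, 9, 4, 3, 9, 5, 9, 6]
Counts: [0, 0, 1, 2, 1, 1, 1, 0, 0, 3]

Sorted: [2, 3, 3, 4, 5, 6, 9, 9, 9]


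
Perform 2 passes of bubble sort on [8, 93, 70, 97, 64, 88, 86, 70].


Initial: [8, 93, 70, 97, 64, 88, 86, 70]
Pass 1: [8, 70, 93, 64, 88, 86, 70, 97] (5 swaps)
Pass 2: [8, 70, 64, 88, 86, 70, 93, 97] (4 swaps)

After 2 passes: [8, 70, 64, 88, 86, 70, 93, 97]


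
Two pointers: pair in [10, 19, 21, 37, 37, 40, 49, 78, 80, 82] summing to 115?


lo=0(10)+hi=9(82)=92
lo=1(19)+hi=9(82)=101
lo=2(21)+hi=9(82)=103
lo=3(37)+hi=9(82)=119
lo=3(37)+hi=8(80)=117
lo=3(37)+hi=7(78)=115

Yes: 37+78=115


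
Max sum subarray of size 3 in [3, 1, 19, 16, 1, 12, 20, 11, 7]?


[0:3]: 23
[1:4]: 36
[2:5]: 36
[3:6]: 29
[4:7]: 33
[5:8]: 43
[6:9]: 38

Max: 43 at [5:8]


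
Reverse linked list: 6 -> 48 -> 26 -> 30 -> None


Step 1: curr=6, set curr.next=prev(None) | reversed so far: 6
Step 2: curr=48, set curr.next=prev(6) | reversed so far: 48 -> 6
Step 3: curr=26, set curr.next=prev(48) | reversed so far: 26 -> 48 -> 6
Step 4: curr=30, set curr.next=prev(26) | reversed so far: 30 -> 26 -> 48 -> 6

30 -> 26 -> 48 -> 6 -> None


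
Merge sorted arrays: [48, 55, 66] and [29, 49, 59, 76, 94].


Take 29 from B
Take 48 from A
Take 49 from B
Take 55 from A
Take 59 from B
Take 66 from A

Merged: [29, 48, 49, 55, 59, 66, 76, 94]


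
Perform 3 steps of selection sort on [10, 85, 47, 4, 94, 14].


Initial: [10, 85, 47, 4, 94, 14]
Step 1: min=4 at 3
  Swap: [4, 85, 47, 10, 94, 14]
Step 2: min=10 at 3
  Swap: [4, 10, 47, 85, 94, 14]
Step 3: min=14 at 5
  Swap: [4, 10, 14, 85, 94, 47]

After 3 steps: [4, 10, 14, 85, 94, 47]


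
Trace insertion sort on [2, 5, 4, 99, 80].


Initial: [2, 5, 4, 99, 80]
Insert 5: [2, 5, 4, 99, 80]
Insert 4: [2, 4, 5, 99, 80]
Insert 99: [2, 4, 5, 99, 80]
Insert 80: [2, 4, 5, 80, 99]

Sorted: [2, 4, 5, 80, 99]


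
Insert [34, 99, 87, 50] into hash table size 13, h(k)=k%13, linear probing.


Insert 34: h=8 -> slot 8
Insert 99: h=8, 1 probes -> slot 9
Insert 87: h=9, 1 probes -> slot 10
Insert 50: h=11 -> slot 11

Table: [None, None, None, None, None, None, None, None, 34, 99, 87, 50, None]


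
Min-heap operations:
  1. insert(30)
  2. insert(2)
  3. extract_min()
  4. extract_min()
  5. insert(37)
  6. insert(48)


insert(30) -> [30]
insert(2) -> [2, 30]
extract_min()->2, [30]
extract_min()->30, []
insert(37) -> [37]
insert(48) -> [37, 48]

Final heap: [37, 48]


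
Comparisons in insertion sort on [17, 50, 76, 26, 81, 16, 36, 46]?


Algorithm: insertion sort
Input: [17, 50, 76, 26, 81, 16, 36, 46]
Sorted: [16, 17, 26, 36, 46, 50, 76, 81]

19


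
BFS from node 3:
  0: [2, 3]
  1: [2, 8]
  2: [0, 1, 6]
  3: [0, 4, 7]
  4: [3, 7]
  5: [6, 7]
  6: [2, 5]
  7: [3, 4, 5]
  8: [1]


Visit 3, enqueue [0, 4, 7]
Visit 0, enqueue [2]
Visit 4, enqueue []
Visit 7, enqueue [5]
Visit 2, enqueue [1, 6]
Visit 5, enqueue []
Visit 1, enqueue [8]
Visit 6, enqueue []
Visit 8, enqueue []

BFS order: [3, 0, 4, 7, 2, 5, 1, 6, 8]


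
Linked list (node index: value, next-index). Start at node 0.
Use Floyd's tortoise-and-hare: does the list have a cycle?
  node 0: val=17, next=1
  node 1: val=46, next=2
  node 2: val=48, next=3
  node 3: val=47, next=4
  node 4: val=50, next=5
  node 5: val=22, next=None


Floyd's tortoise (slow, +1) and hare (fast, +2):
  init: slow=0, fast=0
  step 1: slow=1, fast=2
  step 2: slow=2, fast=4
  step 3: fast 4->5->None, no cycle

Cycle: no


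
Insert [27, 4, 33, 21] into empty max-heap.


Insert 27: [27]
Insert 4: [27, 4]
Insert 33: [33, 4, 27]
Insert 21: [33, 21, 27, 4]

Final heap: [33, 21, 27, 4]


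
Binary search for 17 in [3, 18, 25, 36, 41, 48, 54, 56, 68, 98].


Step 1: lo=0, hi=9, mid=4, val=41
Step 2: lo=0, hi=3, mid=1, val=18
Step 3: lo=0, hi=0, mid=0, val=3

Not found


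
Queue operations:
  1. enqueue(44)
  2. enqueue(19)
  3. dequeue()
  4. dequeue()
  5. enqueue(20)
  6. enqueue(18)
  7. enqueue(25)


enqueue(44) -> [44]
enqueue(19) -> [44, 19]
dequeue()->44, [19]
dequeue()->19, []
enqueue(20) -> [20]
enqueue(18) -> [20, 18]
enqueue(25) -> [20, 18, 25]

Final queue: [20, 18, 25]


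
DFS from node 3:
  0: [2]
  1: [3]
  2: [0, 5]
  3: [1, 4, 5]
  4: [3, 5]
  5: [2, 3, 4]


Visit 3, push [5, 4, 1]
Visit 1, push []
Visit 4, push [5]
Visit 5, push [2]
Visit 2, push [0]
Visit 0, push []

DFS order: [3, 1, 4, 5, 2, 0]


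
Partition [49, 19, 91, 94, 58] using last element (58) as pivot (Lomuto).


Pivot: 58
  49 <= 58: advance i (no swap)
  19 <= 58: advance i (no swap)
Place pivot at 2: [49, 19, 58, 94, 91]

Partitioned: [49, 19, 58, 94, 91]


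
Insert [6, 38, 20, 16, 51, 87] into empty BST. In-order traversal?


Insert 6: root
Insert 38: R from 6
Insert 20: R from 6 -> L from 38
Insert 16: R from 6 -> L from 38 -> L from 20
Insert 51: R from 6 -> R from 38
Insert 87: R from 6 -> R from 38 -> R from 51

In-order: [6, 16, 20, 38, 51, 87]


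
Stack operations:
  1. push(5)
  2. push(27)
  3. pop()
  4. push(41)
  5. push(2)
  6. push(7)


push(5) -> [5]
push(27) -> [5, 27]
pop()->27, [5]
push(41) -> [5, 41]
push(2) -> [5, 41, 2]
push(7) -> [5, 41, 2, 7]

Final stack: [5, 41, 2, 7]


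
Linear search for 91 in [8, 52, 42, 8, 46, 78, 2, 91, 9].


i=0: 8!=91
i=1: 52!=91
i=2: 42!=91
i=3: 8!=91
i=4: 46!=91
i=5: 78!=91
i=6: 2!=91
i=7: 91==91 found!

Found at 7, 8 comps


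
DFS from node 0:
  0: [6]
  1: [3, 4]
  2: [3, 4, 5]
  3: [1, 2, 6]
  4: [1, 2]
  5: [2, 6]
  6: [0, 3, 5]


Visit 0, push [6]
Visit 6, push [5, 3]
Visit 3, push [2, 1]
Visit 1, push [4]
Visit 4, push [2]
Visit 2, push [5]
Visit 5, push []

DFS order: [0, 6, 3, 1, 4, 2, 5]


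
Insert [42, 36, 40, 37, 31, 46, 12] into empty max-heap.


Insert 42: [42]
Insert 36: [42, 36]
Insert 40: [42, 36, 40]
Insert 37: [42, 37, 40, 36]
Insert 31: [42, 37, 40, 36, 31]
Insert 46: [46, 37, 42, 36, 31, 40]
Insert 12: [46, 37, 42, 36, 31, 40, 12]

Final heap: [46, 37, 42, 36, 31, 40, 12]


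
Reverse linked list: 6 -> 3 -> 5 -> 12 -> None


Step 1: curr=6, set curr.next=prev(None) | reversed so far: 6
Step 2: curr=3, set curr.next=prev(6) | reversed so far: 3 -> 6
Step 3: curr=5, set curr.next=prev(3) | reversed so far: 5 -> 3 -> 6
Step 4: curr=12, set curr.next=prev(5) | reversed so far: 12 -> 5 -> 3 -> 6

12 -> 5 -> 3 -> 6 -> None


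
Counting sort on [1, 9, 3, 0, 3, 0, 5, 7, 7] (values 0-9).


Input: [1, 9, 3, 0, 3, 0, 5, 7, 7]
Counts: [2, 1, 0, 2, 0, 1, 0, 2, 0, 1]

Sorted: [0, 0, 1, 3, 3, 5, 7, 7, 9]


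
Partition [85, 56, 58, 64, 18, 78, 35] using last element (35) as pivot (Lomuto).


Pivot: 35
  18 <= 35: swap -> [18, 56, 58, 64, 85, 78, 35]
Place pivot at 1: [18, 35, 58, 64, 85, 78, 56]

Partitioned: [18, 35, 58, 64, 85, 78, 56]


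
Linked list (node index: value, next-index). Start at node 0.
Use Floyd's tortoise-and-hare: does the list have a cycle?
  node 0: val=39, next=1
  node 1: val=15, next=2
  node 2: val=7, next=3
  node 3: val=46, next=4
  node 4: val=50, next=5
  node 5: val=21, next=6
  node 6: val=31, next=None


Floyd's tortoise (slow, +1) and hare (fast, +2):
  init: slow=0, fast=0
  step 1: slow=1, fast=2
  step 2: slow=2, fast=4
  step 3: slow=3, fast=6
  step 4: fast -> None, no cycle

Cycle: no


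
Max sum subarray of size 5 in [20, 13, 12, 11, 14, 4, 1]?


[0:5]: 70
[1:6]: 54
[2:7]: 42

Max: 70 at [0:5]


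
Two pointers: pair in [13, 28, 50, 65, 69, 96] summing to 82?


lo=0(13)+hi=5(96)=109
lo=0(13)+hi=4(69)=82

Yes: 13+69=82


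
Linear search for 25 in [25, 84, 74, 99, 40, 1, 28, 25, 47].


i=0: 25==25 found!

Found at 0, 1 comps


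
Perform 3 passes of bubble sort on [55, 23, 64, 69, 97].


Initial: [55, 23, 64, 69, 97]
Pass 1: [23, 55, 64, 69, 97] (1 swaps)
Pass 2: [23, 55, 64, 69, 97] (0 swaps)
Pass 3: [23, 55, 64, 69, 97] (0 swaps)

After 3 passes: [23, 55, 64, 69, 97]


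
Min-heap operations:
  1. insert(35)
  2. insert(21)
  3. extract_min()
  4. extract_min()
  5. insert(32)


insert(35) -> [35]
insert(21) -> [21, 35]
extract_min()->21, [35]
extract_min()->35, []
insert(32) -> [32]

Final heap: [32]


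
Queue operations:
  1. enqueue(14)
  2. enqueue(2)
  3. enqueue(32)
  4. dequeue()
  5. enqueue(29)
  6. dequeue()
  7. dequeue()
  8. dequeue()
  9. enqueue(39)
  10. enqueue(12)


enqueue(14) -> [14]
enqueue(2) -> [14, 2]
enqueue(32) -> [14, 2, 32]
dequeue()->14, [2, 32]
enqueue(29) -> [2, 32, 29]
dequeue()->2, [32, 29]
dequeue()->32, [29]
dequeue()->29, []
enqueue(39) -> [39]
enqueue(12) -> [39, 12]

Final queue: [39, 12]


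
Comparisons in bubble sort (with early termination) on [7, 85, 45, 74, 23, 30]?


Algorithm: bubble sort (with early termination)
Input: [7, 85, 45, 74, 23, 30]
Sorted: [7, 23, 30, 45, 74, 85]

14


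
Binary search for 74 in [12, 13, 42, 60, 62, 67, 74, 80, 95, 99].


Step 1: lo=0, hi=9, mid=4, val=62
Step 2: lo=5, hi=9, mid=7, val=80
Step 3: lo=5, hi=6, mid=5, val=67
Step 4: lo=6, hi=6, mid=6, val=74

Found at index 6


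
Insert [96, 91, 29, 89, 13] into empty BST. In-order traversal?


Insert 96: root
Insert 91: L from 96
Insert 29: L from 96 -> L from 91
Insert 89: L from 96 -> L from 91 -> R from 29
Insert 13: L from 96 -> L from 91 -> L from 29

In-order: [13, 29, 89, 91, 96]


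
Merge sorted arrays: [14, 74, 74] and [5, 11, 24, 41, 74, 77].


Take 5 from B
Take 11 from B
Take 14 from A
Take 24 from B
Take 41 from B
Take 74 from A
Take 74 from A

Merged: [5, 11, 14, 24, 41, 74, 74, 74, 77]


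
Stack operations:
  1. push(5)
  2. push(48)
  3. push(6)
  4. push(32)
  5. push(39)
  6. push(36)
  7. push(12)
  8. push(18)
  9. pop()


push(5) -> [5]
push(48) -> [5, 48]
push(6) -> [5, 48, 6]
push(32) -> [5, 48, 6, 32]
push(39) -> [5, 48, 6, 32, 39]
push(36) -> [5, 48, 6, 32, 39, 36]
push(12) -> [5, 48, 6, 32, 39, 36, 12]
push(18) -> [5, 48, 6, 32, 39, 36, 12, 18]
pop()->18, [5, 48, 6, 32, 39, 36, 12]

Final stack: [5, 48, 6, 32, 39, 36, 12]


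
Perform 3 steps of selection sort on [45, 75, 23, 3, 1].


Initial: [45, 75, 23, 3, 1]
Step 1: min=1 at 4
  Swap: [1, 75, 23, 3, 45]
Step 2: min=3 at 3
  Swap: [1, 3, 23, 75, 45]
Step 3: min=23 at 2
  Swap: [1, 3, 23, 75, 45]

After 3 steps: [1, 3, 23, 75, 45]


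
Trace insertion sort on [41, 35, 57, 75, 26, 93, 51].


Initial: [41, 35, 57, 75, 26, 93, 51]
Insert 35: [35, 41, 57, 75, 26, 93, 51]
Insert 57: [35, 41, 57, 75, 26, 93, 51]
Insert 75: [35, 41, 57, 75, 26, 93, 51]
Insert 26: [26, 35, 41, 57, 75, 93, 51]
Insert 93: [26, 35, 41, 57, 75, 93, 51]
Insert 51: [26, 35, 41, 51, 57, 75, 93]

Sorted: [26, 35, 41, 51, 57, 75, 93]


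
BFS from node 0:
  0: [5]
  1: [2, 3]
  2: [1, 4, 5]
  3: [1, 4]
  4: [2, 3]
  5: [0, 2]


Visit 0, enqueue [5]
Visit 5, enqueue [2]
Visit 2, enqueue [1, 4]
Visit 1, enqueue [3]
Visit 4, enqueue []
Visit 3, enqueue []

BFS order: [0, 5, 2, 1, 4, 3]


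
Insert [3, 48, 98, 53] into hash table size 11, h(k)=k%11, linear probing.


Insert 3: h=3 -> slot 3
Insert 48: h=4 -> slot 4
Insert 98: h=10 -> slot 10
Insert 53: h=9 -> slot 9

Table: [None, None, None, 3, 48, None, None, None, None, 53, 98]


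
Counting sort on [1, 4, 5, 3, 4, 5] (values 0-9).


Input: [1, 4, 5, 3, 4, 5]
Counts: [0, 1, 0, 1, 2, 2, 0, 0, 0, 0]

Sorted: [1, 3, 4, 4, 5, 5]


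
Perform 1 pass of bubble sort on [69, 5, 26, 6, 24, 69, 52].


Initial: [69, 5, 26, 6, 24, 69, 52]
Pass 1: [5, 26, 6, 24, 69, 52, 69] (5 swaps)

After 1 pass: [5, 26, 6, 24, 69, 52, 69]


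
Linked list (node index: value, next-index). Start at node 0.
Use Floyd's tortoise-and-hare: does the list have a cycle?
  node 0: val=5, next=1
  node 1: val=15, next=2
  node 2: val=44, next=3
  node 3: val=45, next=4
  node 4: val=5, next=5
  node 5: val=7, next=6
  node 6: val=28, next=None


Floyd's tortoise (slow, +1) and hare (fast, +2):
  init: slow=0, fast=0
  step 1: slow=1, fast=2
  step 2: slow=2, fast=4
  step 3: slow=3, fast=6
  step 4: fast -> None, no cycle

Cycle: no


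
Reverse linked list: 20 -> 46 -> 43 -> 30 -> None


Step 1: curr=20, set curr.next=prev(None) | reversed so far: 20
Step 2: curr=46, set curr.next=prev(20) | reversed so far: 46 -> 20
Step 3: curr=43, set curr.next=prev(46) | reversed so far: 43 -> 46 -> 20
Step 4: curr=30, set curr.next=prev(43) | reversed so far: 30 -> 43 -> 46 -> 20

30 -> 43 -> 46 -> 20 -> None


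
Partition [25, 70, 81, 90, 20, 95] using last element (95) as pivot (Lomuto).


Pivot: 95
  25 <= 95: advance i (no swap)
  70 <= 95: advance i (no swap)
  81 <= 95: advance i (no swap)
  90 <= 95: advance i (no swap)
  20 <= 95: advance i (no swap)
Place pivot at 5: [25, 70, 81, 90, 20, 95]

Partitioned: [25, 70, 81, 90, 20, 95]


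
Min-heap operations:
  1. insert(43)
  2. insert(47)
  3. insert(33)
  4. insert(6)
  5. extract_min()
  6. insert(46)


insert(43) -> [43]
insert(47) -> [43, 47]
insert(33) -> [33, 47, 43]
insert(6) -> [6, 33, 43, 47]
extract_min()->6, [33, 47, 43]
insert(46) -> [33, 46, 43, 47]

Final heap: [33, 46, 43, 47]


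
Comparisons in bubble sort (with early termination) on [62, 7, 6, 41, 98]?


Algorithm: bubble sort (with early termination)
Input: [62, 7, 6, 41, 98]
Sorted: [6, 7, 41, 62, 98]

9


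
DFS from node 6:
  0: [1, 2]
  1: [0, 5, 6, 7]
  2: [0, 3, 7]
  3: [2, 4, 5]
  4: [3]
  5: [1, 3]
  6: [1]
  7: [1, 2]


Visit 6, push [1]
Visit 1, push [7, 5, 0]
Visit 0, push [2]
Visit 2, push [7, 3]
Visit 3, push [5, 4]
Visit 4, push []
Visit 5, push []
Visit 7, push []

DFS order: [6, 1, 0, 2, 3, 4, 5, 7]


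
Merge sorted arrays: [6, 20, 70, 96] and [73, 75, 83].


Take 6 from A
Take 20 from A
Take 70 from A
Take 73 from B
Take 75 from B
Take 83 from B

Merged: [6, 20, 70, 73, 75, 83, 96]


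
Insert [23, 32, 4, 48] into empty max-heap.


Insert 23: [23]
Insert 32: [32, 23]
Insert 4: [32, 23, 4]
Insert 48: [48, 32, 4, 23]

Final heap: [48, 32, 4, 23]


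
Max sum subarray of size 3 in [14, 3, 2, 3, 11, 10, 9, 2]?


[0:3]: 19
[1:4]: 8
[2:5]: 16
[3:6]: 24
[4:7]: 30
[5:8]: 21

Max: 30 at [4:7]


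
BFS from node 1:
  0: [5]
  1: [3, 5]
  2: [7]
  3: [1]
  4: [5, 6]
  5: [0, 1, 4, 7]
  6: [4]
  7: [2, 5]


Visit 1, enqueue [3, 5]
Visit 3, enqueue []
Visit 5, enqueue [0, 4, 7]
Visit 0, enqueue []
Visit 4, enqueue [6]
Visit 7, enqueue [2]
Visit 6, enqueue []
Visit 2, enqueue []

BFS order: [1, 3, 5, 0, 4, 7, 6, 2]


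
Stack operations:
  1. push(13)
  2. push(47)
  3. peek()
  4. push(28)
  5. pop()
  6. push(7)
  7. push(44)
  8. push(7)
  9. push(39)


push(13) -> [13]
push(47) -> [13, 47]
peek()->47
push(28) -> [13, 47, 28]
pop()->28, [13, 47]
push(7) -> [13, 47, 7]
push(44) -> [13, 47, 7, 44]
push(7) -> [13, 47, 7, 44, 7]
push(39) -> [13, 47, 7, 44, 7, 39]

Final stack: [13, 47, 7, 44, 7, 39]
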